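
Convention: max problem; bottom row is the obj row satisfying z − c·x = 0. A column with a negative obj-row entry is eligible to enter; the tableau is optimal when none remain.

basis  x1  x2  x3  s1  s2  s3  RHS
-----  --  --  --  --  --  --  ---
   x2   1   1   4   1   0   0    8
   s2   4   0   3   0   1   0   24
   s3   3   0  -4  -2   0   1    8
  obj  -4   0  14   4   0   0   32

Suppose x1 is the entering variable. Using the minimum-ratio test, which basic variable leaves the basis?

s3

Column x1 entries and ratios — x2: 8/1 = 8; s2: 24/4 = 6; s3: 8/3 = 8/3.
Smallest ratio is 8/3 in the row of s3, so s3 leaves.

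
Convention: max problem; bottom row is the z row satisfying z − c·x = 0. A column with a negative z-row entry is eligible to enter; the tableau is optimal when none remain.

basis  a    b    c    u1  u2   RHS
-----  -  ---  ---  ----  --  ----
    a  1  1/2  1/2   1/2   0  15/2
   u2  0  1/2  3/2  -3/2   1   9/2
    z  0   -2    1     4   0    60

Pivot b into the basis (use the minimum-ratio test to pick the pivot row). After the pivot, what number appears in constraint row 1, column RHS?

3

Ratio test on column b — row 1: (15/2)/(1/2) = 15; row 2: (9/2)/(1/2) = 9. Minimum is 9 at row 2 (u2 leaves); pivot element 1/2.
Divide row 2 by 1/2; eliminate column b from the other rows.
Row 1 update in column RHS: 15/2 − (1/2)·9 = 3.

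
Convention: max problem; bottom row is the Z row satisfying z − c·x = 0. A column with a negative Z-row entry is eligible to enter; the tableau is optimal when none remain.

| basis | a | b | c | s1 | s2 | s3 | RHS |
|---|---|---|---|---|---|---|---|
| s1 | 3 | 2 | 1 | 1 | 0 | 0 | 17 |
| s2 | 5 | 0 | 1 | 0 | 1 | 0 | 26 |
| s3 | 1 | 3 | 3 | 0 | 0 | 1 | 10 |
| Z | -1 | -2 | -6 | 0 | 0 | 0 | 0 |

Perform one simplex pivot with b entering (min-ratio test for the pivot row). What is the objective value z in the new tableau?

Ratio test on column b — row 1: 17/2 = 17/2; row 2: entry 0 ≤ 0; row 3: 10/3 = 10/3. Minimum is 10/3 at row 3 (s3 leaves); pivot element 3.
Pivot on row 3; the Z-row RHS becomes 0 − (-2)·(10/3) = 20/3.

20/3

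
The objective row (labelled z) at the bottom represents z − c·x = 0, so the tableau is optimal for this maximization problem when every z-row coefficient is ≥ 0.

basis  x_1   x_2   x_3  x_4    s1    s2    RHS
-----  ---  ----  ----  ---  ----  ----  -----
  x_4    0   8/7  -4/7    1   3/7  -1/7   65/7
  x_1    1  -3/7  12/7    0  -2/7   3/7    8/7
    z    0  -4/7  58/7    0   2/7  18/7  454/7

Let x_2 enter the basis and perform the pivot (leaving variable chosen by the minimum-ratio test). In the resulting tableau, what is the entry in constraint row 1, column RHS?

Ratio test on column x_2 — row 1: (65/7)/(8/7) = 65/8; row 2: entry -3/7 ≤ 0. Minimum is 65/8 at row 1 (x_4 leaves); pivot element 8/7.
Divide row 1 by 8/7; eliminate column x_2 from the other rows.
In the new row 1, the RHS entry is the old entry divided by the pivot: (65/7)/(8/7) = 65/8.

65/8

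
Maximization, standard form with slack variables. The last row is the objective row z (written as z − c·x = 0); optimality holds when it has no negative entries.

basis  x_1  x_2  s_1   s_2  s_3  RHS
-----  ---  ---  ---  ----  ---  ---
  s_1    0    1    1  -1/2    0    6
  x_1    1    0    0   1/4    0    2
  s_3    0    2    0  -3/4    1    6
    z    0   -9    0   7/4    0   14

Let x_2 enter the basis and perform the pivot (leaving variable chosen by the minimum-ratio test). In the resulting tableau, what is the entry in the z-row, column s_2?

-13/8

Ratio test on column x_2 — row 1: 6/1 = 6; row 2: entry 0 ≤ 0; row 3: 6/2 = 3. Minimum is 3 at row 3 (s_3 leaves); pivot element 2.
Divide row 3 by 2; eliminate column x_2 from the other rows.
z-row update in column s_2: 7/4 − (-9)·(-3/8) = -13/8.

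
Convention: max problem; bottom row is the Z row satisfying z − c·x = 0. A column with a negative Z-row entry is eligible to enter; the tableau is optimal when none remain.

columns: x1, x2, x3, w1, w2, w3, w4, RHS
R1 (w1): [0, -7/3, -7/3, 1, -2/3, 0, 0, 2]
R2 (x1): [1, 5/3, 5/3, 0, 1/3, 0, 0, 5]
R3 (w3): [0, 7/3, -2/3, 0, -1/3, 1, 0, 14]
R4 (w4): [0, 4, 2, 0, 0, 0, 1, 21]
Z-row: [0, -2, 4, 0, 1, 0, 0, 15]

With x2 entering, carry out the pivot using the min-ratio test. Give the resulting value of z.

Ratio test on column x2 — row 1: entry -7/3 ≤ 0; row 2: 5/(5/3) = 3; row 3: 14/(7/3) = 6; row 4: 21/4 = 21/4. Minimum is 3 at row 2 (x1 leaves); pivot element 5/3.
Pivot on row 2; the Z-row RHS becomes 15 − (-2)·3 = 21.

21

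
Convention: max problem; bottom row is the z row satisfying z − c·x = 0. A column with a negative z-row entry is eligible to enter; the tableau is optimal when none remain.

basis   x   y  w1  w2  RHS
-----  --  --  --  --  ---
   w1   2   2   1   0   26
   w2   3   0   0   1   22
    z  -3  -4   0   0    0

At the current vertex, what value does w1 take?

w1 is basic (row 1); its value is the RHS of that row, 26.

26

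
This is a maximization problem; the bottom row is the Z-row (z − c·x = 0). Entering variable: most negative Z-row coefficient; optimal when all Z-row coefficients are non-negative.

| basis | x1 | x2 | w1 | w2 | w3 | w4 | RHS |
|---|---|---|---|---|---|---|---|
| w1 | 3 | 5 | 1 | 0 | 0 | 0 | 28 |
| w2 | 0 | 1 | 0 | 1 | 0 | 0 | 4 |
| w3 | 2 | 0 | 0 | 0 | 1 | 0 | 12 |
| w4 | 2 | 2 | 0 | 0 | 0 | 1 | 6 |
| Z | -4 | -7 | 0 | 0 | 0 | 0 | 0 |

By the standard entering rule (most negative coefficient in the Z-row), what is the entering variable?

Negative Z-row entries: x1: -4, x2: -7.
The most negative is -7 in column x2, so x2 enters.

x2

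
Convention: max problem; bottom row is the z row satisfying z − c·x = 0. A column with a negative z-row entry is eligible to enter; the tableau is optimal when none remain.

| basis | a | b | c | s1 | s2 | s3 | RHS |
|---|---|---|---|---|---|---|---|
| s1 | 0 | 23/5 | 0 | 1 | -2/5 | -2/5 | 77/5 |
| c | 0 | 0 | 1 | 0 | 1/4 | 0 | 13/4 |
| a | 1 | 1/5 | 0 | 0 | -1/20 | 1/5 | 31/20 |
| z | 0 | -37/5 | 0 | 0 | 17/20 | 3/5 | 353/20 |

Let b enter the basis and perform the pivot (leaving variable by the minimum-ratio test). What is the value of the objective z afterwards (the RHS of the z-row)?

3903/92

Ratio test on column b — row 1: (77/5)/(23/5) = 77/23; row 2: entry 0 ≤ 0; row 3: (31/20)/(1/5) = 31/4. Minimum is 77/23 at row 1 (s1 leaves); pivot element 23/5.
Pivot on row 1; the z-row RHS becomes 353/20 − (-37/5)·(77/23) = 3903/92.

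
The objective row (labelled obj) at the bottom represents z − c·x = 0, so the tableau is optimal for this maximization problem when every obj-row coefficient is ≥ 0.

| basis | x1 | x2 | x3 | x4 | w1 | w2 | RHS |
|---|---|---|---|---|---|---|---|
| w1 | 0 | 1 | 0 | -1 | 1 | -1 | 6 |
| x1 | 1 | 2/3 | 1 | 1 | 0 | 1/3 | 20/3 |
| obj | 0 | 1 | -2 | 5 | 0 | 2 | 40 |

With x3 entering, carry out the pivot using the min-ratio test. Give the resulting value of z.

Ratio test on column x3 — row 1: entry 0 ≤ 0; row 2: (20/3)/1 = 20/3. Minimum is 20/3 at row 2 (x1 leaves); pivot element 1.
Pivot on row 2; the obj-row RHS becomes 40 − (-2)·(20/3) = 160/3.

160/3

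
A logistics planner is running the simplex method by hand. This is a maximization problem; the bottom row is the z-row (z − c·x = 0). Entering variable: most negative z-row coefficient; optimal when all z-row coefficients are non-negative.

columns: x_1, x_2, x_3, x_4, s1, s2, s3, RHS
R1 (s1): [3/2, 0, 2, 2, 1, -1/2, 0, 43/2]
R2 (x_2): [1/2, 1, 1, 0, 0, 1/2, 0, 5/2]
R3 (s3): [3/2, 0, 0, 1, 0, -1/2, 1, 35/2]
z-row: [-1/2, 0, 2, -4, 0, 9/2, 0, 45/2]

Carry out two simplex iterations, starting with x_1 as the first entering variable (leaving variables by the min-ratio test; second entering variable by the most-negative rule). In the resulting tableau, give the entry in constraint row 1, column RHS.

Ratio test on column x_1 — row 1: (43/2)/(3/2) = 43/3; row 2: (5/2)/(1/2) = 5; row 3: (35/2)/(3/2) = 35/3. Minimum is 5 at row 2 (x_2 leaves); pivot element 1/2.
Divide row 2 by 1/2; eliminate column x_1 from the other rows.
Second iteration: most negative z-row entry is -4 in column x_4, so x_4 enters.
Ratio test on column x_4 — row 1: 14/2 = 7; row 2: entry 0 ≤ 0; row 3: 10/1 = 10. Minimum is 7 at row 1 (s1 leaves); pivot element 2.
Divide row 1 by 2; eliminate column x_4 from the other rows.
After both pivots, the entry at constraint row 1, column RHS is 7.

7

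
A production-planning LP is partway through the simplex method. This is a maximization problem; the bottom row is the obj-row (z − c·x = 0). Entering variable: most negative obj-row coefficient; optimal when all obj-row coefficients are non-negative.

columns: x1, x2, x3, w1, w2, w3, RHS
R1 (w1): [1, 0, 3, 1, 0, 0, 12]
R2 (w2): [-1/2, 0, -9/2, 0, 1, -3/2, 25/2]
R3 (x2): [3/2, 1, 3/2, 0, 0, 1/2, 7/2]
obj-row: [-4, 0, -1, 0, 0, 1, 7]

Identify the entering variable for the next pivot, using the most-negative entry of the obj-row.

Negative obj-row entries: x1: -4, x3: -1.
The most negative is -4 in column x1, so x1 enters.

x1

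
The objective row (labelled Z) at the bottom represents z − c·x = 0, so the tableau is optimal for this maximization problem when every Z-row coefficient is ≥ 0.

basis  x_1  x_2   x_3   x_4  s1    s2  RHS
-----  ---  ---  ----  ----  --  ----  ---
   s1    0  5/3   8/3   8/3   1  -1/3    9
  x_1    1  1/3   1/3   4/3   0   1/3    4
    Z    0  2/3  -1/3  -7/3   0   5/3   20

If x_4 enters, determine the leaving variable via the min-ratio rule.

x_1

Column x_4 entries and ratios — s1: 9/(8/3) = 27/8; x_1: 4/(4/3) = 3.
Smallest ratio is 3 in the row of x_1, so x_1 leaves.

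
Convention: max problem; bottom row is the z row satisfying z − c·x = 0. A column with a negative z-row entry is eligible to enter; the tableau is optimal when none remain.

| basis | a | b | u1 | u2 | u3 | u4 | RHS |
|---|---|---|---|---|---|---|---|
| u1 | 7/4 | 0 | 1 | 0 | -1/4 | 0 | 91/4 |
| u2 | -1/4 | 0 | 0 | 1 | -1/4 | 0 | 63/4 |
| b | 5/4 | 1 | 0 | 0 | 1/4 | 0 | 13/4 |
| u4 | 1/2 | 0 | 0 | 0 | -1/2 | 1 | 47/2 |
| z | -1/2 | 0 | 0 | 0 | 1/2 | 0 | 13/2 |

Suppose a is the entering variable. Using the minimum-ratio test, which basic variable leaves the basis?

b

Column a entries and ratios — u1: (91/4)/(7/4) = 13; u2: -1/4 ≤ 0, skip; b: (13/4)/(5/4) = 13/5; u4: (47/2)/(1/2) = 47.
Smallest ratio is 13/5 in the row of b, so b leaves.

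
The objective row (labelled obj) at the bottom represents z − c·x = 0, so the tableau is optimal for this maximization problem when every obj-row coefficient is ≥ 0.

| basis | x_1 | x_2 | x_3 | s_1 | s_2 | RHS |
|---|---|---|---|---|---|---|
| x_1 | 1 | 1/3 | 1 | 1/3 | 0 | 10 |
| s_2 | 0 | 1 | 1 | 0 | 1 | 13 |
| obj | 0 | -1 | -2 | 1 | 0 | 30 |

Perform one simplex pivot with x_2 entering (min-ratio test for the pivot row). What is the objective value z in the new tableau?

Ratio test on column x_2 — row 1: 10/(1/3) = 30; row 2: 13/1 = 13. Minimum is 13 at row 2 (s_2 leaves); pivot element 1.
Pivot on row 2; the obj-row RHS becomes 30 − (-1)·13 = 43.

43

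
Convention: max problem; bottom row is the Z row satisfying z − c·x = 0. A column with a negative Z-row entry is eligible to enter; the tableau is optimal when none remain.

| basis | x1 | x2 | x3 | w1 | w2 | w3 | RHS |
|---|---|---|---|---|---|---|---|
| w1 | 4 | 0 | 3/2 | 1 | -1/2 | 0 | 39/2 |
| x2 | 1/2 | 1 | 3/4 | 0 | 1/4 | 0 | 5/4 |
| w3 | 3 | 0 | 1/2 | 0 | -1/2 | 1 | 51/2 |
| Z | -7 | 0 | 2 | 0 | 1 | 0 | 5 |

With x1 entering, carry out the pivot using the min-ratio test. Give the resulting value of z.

Ratio test on column x1 — row 1: (39/2)/4 = 39/8; row 2: (5/4)/(1/2) = 5/2; row 3: (51/2)/3 = 17/2. Minimum is 5/2 at row 2 (x2 leaves); pivot element 1/2.
Pivot on row 2; the Z-row RHS becomes 5 − (-7)·(5/2) = 45/2.

45/2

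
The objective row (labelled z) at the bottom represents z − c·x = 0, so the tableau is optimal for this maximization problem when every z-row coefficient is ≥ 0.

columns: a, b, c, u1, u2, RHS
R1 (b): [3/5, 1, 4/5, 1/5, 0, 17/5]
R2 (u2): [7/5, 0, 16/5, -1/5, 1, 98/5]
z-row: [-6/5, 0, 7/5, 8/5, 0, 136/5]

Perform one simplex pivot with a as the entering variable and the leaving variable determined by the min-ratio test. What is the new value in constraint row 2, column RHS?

35/3

Ratio test on column a — row 1: (17/5)/(3/5) = 17/3; row 2: (98/5)/(7/5) = 14. Minimum is 17/3 at row 1 (b leaves); pivot element 3/5.
Divide row 1 by 3/5; eliminate column a from the other rows.
Row 2 update in column RHS: 98/5 − (7/5)·(17/3) = 35/3.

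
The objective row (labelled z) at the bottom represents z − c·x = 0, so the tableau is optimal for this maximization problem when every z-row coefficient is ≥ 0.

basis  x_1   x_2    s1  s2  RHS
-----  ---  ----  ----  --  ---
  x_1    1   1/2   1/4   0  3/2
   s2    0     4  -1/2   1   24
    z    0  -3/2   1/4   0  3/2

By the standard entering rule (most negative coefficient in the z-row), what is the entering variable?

Negative z-row entries: x_2: -3/2.
The most negative is -3/2 in column x_2, so x_2 enters.

x_2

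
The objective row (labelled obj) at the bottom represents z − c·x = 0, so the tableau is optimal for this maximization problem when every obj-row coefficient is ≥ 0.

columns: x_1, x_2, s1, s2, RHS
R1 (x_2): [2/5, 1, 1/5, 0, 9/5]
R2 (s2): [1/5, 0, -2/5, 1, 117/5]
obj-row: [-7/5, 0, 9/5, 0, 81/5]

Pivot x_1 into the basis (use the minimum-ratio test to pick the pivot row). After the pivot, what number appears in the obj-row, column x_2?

Ratio test on column x_1 — row 1: (9/5)/(2/5) = 9/2; row 2: (117/5)/(1/5) = 117. Minimum is 9/2 at row 1 (x_2 leaves); pivot element 2/5.
Divide row 1 by 2/5; eliminate column x_1 from the other rows.
obj-row update in column x_2: 0 − (-7/5)·(5/2) = 7/2.

7/2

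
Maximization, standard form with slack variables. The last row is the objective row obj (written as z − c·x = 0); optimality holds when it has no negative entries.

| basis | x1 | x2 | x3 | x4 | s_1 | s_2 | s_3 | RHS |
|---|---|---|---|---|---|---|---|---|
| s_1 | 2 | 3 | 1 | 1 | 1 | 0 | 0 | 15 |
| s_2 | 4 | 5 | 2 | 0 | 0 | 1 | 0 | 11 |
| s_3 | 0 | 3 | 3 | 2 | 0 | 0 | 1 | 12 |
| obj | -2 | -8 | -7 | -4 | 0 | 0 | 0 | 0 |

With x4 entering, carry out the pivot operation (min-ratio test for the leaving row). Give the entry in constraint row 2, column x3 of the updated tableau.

2

Ratio test on column x4 — row 1: 15/1 = 15; row 2: entry 0 ≤ 0; row 3: 12/2 = 6. Minimum is 6 at row 3 (s_3 leaves); pivot element 2.
Divide row 3 by 2; eliminate column x4 from the other rows.
Row 2 update in column x3: 2 − 0·(3/2) = 2.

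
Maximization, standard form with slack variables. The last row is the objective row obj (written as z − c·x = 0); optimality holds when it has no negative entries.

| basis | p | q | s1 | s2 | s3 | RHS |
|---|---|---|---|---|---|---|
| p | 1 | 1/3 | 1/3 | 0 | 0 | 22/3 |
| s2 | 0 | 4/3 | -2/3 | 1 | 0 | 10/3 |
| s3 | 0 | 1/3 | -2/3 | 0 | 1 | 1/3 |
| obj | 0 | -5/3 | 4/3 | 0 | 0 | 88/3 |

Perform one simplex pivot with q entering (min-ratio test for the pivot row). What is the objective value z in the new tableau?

Ratio test on column q — row 1: (22/3)/(1/3) = 22; row 2: (10/3)/(4/3) = 5/2; row 3: (1/3)/(1/3) = 1. Minimum is 1 at row 3 (s3 leaves); pivot element 1/3.
Pivot on row 3; the obj-row RHS becomes 88/3 − (-5/3)·1 = 31.

31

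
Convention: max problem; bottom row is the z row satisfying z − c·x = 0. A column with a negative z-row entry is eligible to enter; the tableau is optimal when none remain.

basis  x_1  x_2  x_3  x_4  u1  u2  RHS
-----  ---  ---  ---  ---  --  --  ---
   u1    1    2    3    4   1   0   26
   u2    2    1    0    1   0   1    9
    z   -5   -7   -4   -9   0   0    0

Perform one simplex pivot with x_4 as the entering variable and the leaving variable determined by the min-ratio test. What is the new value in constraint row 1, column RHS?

13/2

Ratio test on column x_4 — row 1: 26/4 = 13/2; row 2: 9/1 = 9. Minimum is 13/2 at row 1 (u1 leaves); pivot element 4.
Divide row 1 by 4; eliminate column x_4 from the other rows.
In the new row 1, the RHS entry is the old entry divided by the pivot: 26/4 = 13/2.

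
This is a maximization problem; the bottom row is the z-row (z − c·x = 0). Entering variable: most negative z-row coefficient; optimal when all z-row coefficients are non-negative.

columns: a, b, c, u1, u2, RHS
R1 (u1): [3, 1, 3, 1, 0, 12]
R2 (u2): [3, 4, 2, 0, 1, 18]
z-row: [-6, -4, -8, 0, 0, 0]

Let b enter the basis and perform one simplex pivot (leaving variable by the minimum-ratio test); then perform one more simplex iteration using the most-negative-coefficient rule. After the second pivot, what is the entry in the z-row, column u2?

2/5

Ratio test on column b — row 1: 12/1 = 12; row 2: 18/4 = 9/2. Minimum is 9/2 at row 2 (u2 leaves); pivot element 4.
Divide row 2 by 4; eliminate column b from the other rows.
Second iteration: most negative z-row entry is -6 in column c, so c enters.
Ratio test on column c — row 1: (15/2)/(5/2) = 3; row 2: (9/2)/(1/2) = 9. Minimum is 3 at row 1 (u1 leaves); pivot element 5/2.
Divide row 1 by 5/2; eliminate column c from the other rows.
After both pivots, the entry at the z-row, column u2 is 2/5.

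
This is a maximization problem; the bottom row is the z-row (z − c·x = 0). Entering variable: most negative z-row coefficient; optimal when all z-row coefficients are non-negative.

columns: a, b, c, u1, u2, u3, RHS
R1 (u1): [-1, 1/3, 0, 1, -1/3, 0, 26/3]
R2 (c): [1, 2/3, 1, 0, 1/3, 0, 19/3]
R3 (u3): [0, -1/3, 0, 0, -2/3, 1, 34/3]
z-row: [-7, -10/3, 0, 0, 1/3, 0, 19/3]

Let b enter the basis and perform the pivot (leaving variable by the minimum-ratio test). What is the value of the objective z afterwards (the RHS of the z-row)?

38

Ratio test on column b — row 1: (26/3)/(1/3) = 26; row 2: (19/3)/(2/3) = 19/2; row 3: entry -1/3 ≤ 0. Minimum is 19/2 at row 2 (c leaves); pivot element 2/3.
Pivot on row 2; the z-row RHS becomes 19/3 − (-10/3)·(19/2) = 38.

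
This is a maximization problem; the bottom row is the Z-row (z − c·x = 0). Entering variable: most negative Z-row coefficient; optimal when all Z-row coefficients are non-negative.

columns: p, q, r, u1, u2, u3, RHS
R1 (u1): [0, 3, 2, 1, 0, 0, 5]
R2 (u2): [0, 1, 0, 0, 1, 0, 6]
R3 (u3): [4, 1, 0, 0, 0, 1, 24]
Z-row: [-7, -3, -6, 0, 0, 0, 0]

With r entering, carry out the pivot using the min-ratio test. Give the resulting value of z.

15

Ratio test on column r — row 1: 5/2 = 5/2; row 2: entry 0 ≤ 0; row 3: entry 0 ≤ 0. Minimum is 5/2 at row 1 (u1 leaves); pivot element 2.
Pivot on row 1; the Z-row RHS becomes 0 − (-6)·(5/2) = 15.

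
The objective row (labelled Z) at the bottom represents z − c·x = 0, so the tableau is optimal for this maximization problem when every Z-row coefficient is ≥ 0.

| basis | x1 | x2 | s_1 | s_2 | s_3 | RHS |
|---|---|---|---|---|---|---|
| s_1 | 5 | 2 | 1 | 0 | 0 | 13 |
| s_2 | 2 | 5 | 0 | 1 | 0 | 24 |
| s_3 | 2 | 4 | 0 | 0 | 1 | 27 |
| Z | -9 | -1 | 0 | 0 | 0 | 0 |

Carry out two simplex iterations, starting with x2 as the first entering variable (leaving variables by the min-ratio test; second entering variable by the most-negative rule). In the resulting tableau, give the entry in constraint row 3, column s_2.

Ratio test on column x2 — row 1: 13/2 = 13/2; row 2: 24/5 = 24/5; row 3: 27/4 = 27/4. Minimum is 24/5 at row 2 (s_2 leaves); pivot element 5.
Divide row 2 by 5; eliminate column x2 from the other rows.
Second iteration: most negative Z-row entry is -43/5 in column x1, so x1 enters.
Ratio test on column x1 — row 1: (17/5)/(21/5) = 17/21; row 2: (24/5)/(2/5) = 12; row 3: (39/5)/(2/5) = 39/2. Minimum is 17/21 at row 1 (s_1 leaves); pivot element 21/5.
Divide row 1 by 21/5; eliminate column x1 from the other rows.
After both pivots, the entry at constraint row 3, column s_2 is -16/21.

-16/21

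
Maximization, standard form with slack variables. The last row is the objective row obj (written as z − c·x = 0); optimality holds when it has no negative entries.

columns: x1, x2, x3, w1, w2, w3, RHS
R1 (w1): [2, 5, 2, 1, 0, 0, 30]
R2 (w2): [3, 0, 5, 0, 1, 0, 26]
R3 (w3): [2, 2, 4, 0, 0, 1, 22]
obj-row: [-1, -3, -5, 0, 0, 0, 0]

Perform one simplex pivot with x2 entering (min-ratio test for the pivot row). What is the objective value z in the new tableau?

Ratio test on column x2 — row 1: 30/5 = 6; row 2: entry 0 ≤ 0; row 3: 22/2 = 11. Minimum is 6 at row 1 (w1 leaves); pivot element 5.
Pivot on row 1; the obj-row RHS becomes 0 − (-3)·6 = 18.

18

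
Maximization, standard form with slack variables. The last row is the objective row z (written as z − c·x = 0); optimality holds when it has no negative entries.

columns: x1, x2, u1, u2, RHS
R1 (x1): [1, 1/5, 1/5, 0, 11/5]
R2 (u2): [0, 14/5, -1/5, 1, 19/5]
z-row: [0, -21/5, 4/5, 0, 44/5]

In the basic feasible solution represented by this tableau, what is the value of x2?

x2 is not in the basis, so in the current basic feasible solution x2 = 0.

0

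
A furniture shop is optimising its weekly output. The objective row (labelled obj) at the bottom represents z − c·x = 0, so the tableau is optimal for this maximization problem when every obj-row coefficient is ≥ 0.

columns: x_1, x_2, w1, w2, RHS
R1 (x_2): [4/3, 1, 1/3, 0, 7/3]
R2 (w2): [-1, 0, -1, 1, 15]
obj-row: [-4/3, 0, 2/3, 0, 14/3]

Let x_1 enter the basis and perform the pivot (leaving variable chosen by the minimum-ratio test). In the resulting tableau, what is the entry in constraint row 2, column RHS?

Ratio test on column x_1 — row 1: (7/3)/(4/3) = 7/4; row 2: entry -1 ≤ 0. Minimum is 7/4 at row 1 (x_2 leaves); pivot element 4/3.
Divide row 1 by 4/3; eliminate column x_1 from the other rows.
Row 2 update in column RHS: 15 − (-1)·(7/4) = 67/4.

67/4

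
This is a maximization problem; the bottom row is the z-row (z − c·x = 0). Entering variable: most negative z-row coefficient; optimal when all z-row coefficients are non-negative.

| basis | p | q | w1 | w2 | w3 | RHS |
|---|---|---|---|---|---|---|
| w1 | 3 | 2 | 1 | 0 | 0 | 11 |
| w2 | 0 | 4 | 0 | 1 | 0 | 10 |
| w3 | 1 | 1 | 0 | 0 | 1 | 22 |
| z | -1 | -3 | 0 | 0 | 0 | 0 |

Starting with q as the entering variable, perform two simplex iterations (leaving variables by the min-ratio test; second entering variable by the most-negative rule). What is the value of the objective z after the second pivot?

19/2

Ratio test on column q — row 1: 11/2 = 11/2; row 2: 10/4 = 5/2; row 3: 22/1 = 22. Minimum is 5/2 at row 2 (w2 leaves); pivot element 4.
Pivot on row 2; the z-row RHS becomes 0 − (-3)·(5/2) = 15/2.
Next entering variable (most negative z-row entry -1): p.
Ratio test on column p — row 1: 6/3 = 2; row 2: entry 0 ≤ 0; row 3: (39/2)/1 = 39/2. Minimum is 2 at row 1 (w1 leaves); pivot element 3.
After the second pivot the z-row RHS is 15/2 − (-1)·2 = 19/2.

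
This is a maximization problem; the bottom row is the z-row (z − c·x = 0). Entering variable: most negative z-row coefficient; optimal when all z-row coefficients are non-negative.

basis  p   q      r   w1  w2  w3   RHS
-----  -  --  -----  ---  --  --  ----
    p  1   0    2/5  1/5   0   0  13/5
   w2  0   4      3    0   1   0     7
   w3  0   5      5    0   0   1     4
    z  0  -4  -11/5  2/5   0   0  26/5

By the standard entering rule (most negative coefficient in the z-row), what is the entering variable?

Negative z-row entries: q: -4, r: -11/5.
The most negative is -4 in column q, so q enters.

q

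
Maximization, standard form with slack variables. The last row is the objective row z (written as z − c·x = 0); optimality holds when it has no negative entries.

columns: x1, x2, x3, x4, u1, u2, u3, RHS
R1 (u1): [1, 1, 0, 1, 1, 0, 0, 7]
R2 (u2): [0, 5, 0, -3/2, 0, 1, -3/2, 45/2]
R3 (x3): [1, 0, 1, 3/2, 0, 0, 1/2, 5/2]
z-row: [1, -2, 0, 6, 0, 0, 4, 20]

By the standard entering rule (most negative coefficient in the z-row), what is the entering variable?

x2

Negative z-row entries: x2: -2.
The most negative is -2 in column x2, so x2 enters.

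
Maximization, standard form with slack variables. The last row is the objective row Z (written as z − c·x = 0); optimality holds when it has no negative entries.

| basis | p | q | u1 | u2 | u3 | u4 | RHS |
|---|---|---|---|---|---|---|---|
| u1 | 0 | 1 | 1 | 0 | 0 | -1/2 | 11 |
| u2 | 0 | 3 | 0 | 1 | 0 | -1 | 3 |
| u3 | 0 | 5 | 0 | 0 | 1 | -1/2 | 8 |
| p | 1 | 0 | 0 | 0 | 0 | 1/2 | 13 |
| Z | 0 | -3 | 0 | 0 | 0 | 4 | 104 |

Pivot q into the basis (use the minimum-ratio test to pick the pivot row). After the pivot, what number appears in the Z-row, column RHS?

107

Ratio test on column q — row 1: 11/1 = 11; row 2: 3/3 = 1; row 3: 8/5 = 8/5; row 4: entry 0 ≤ 0. Minimum is 1 at row 2 (u2 leaves); pivot element 3.
Divide row 2 by 3; eliminate column q from the other rows.
Z-row update in column RHS: 104 − (-3)·1 = 107.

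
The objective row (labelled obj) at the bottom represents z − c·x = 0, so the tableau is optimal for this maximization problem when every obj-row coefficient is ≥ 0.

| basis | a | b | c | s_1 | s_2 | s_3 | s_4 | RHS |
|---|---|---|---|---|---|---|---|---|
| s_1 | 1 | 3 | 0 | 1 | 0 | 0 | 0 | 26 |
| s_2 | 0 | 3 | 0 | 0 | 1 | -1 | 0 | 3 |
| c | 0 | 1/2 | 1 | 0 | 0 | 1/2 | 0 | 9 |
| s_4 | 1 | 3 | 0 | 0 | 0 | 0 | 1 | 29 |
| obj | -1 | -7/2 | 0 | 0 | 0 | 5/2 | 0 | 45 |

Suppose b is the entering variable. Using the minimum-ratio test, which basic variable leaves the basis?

Column b entries and ratios — s_1: 26/3 = 26/3; s_2: 3/3 = 1; c: 9/(1/2) = 18; s_4: 29/3 = 29/3.
Smallest ratio is 1 in the row of s_2, so s_2 leaves.

s_2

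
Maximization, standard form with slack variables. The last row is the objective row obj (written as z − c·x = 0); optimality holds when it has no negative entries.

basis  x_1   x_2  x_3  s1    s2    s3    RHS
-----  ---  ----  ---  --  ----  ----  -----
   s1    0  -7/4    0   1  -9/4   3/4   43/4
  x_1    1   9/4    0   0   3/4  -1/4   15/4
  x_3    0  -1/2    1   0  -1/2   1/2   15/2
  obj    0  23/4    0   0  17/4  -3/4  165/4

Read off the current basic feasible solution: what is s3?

s3 is not in the basis, so in the current basic feasible solution s3 = 0.

0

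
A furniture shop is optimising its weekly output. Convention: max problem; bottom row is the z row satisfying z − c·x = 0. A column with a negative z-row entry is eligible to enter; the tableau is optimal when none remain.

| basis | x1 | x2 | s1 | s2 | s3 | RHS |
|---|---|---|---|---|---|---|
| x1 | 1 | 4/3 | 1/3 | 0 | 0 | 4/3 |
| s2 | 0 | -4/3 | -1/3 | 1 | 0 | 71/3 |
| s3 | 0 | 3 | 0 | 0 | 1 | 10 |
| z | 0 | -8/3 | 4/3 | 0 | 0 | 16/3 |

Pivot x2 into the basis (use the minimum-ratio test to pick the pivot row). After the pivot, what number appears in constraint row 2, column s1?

Ratio test on column x2 — row 1: (4/3)/(4/3) = 1; row 2: entry -4/3 ≤ 0; row 3: 10/3 = 10/3. Minimum is 1 at row 1 (x1 leaves); pivot element 4/3.
Divide row 1 by 4/3; eliminate column x2 from the other rows.
Row 2 update in column s1: -1/3 − (-4/3)·(1/4) = 0.

0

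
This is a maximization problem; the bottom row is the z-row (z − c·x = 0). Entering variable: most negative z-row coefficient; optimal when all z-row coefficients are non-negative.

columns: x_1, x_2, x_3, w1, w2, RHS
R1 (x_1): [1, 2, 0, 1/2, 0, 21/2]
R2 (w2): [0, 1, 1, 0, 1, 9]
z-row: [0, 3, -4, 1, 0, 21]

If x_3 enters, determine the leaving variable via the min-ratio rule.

w2

Column x_3 entries and ratios — x_1: 0 ≤ 0, skip; w2: 9/1 = 9.
Smallest ratio is 9 in the row of w2, so w2 leaves.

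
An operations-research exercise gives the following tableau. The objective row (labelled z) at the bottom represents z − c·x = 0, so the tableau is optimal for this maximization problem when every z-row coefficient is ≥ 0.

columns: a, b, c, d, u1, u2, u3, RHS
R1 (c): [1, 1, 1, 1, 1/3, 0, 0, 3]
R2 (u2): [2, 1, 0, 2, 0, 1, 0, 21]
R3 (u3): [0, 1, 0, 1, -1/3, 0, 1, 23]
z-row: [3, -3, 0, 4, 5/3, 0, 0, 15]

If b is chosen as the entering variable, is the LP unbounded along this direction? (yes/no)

Column b has positive entries in row(s) 1, 2, 3, so the ratio test bounds it — not unbounded.

no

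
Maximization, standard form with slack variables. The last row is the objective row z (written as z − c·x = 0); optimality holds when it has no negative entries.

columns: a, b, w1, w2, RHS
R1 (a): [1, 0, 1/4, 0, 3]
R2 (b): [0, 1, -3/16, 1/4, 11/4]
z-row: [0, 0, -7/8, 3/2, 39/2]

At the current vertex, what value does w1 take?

w1 is not in the basis, so in the current basic feasible solution w1 = 0.

0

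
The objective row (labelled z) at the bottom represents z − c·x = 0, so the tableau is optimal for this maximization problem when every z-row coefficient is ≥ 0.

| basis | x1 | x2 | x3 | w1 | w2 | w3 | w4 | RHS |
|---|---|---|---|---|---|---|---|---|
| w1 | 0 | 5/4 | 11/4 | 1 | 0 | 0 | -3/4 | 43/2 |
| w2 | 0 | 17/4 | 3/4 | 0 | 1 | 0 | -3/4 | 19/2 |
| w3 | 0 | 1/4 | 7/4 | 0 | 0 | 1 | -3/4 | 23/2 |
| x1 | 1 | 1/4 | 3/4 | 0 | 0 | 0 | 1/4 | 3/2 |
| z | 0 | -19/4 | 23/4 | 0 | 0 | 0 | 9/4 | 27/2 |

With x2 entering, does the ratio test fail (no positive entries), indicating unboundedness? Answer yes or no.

Column x2 has positive entries in row(s) 1, 2, 3, 4, so the ratio test bounds it — not unbounded.

no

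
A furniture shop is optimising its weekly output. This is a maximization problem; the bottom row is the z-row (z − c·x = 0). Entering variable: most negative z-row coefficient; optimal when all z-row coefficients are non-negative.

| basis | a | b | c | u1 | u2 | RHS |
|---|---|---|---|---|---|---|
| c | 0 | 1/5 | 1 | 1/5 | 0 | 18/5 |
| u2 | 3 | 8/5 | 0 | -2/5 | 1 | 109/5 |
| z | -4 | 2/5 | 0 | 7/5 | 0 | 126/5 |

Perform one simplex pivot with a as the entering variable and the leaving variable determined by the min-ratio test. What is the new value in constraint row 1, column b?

Ratio test on column a — row 1: entry 0 ≤ 0; row 2: (109/5)/3 = 109/15. Minimum is 109/15 at row 2 (u2 leaves); pivot element 3.
Divide row 2 by 3; eliminate column a from the other rows.
Row 1 update in column b: 1/5 − 0·(8/15) = 1/5.

1/5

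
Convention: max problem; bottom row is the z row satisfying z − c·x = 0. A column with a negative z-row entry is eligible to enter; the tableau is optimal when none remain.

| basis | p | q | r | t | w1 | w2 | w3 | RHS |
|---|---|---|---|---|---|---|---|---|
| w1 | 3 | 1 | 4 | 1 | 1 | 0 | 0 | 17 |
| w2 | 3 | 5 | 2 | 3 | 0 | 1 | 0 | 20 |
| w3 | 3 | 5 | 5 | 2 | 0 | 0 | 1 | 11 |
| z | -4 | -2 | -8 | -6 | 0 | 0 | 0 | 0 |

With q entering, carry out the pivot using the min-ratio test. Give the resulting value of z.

Ratio test on column q — row 1: 17/1 = 17; row 2: 20/5 = 4; row 3: 11/5 = 11/5. Minimum is 11/5 at row 3 (w3 leaves); pivot element 5.
Pivot on row 3; the z-row RHS becomes 0 − (-2)·(11/5) = 22/5.

22/5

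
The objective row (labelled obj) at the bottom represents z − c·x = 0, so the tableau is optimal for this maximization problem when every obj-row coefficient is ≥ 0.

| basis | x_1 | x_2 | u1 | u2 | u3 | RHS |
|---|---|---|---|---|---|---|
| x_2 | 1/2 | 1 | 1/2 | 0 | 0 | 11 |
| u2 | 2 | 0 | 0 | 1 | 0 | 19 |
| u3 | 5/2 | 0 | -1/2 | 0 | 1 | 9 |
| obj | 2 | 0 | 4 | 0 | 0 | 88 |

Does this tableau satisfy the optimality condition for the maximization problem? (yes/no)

Every obj-row coefficient is ≥ 0, so the tableau is optimal.

yes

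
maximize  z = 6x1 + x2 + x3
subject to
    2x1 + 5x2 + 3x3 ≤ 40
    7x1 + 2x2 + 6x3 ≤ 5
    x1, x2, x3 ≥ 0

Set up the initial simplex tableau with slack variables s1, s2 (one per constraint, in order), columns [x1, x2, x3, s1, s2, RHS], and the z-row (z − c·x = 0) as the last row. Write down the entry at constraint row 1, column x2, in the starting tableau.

5

Constraint 1 has coefficient 5 on x2.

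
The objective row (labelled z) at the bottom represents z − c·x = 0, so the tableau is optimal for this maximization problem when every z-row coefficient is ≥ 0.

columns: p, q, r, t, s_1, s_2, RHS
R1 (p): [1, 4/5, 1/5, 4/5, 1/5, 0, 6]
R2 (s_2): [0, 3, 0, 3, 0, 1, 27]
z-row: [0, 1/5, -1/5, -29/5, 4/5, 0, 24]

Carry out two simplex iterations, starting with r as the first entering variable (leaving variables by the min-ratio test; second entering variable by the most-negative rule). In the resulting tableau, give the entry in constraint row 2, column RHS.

Ratio test on column r — row 1: 6/(1/5) = 30; row 2: entry 0 ≤ 0. Minimum is 30 at row 1 (p leaves); pivot element 1/5.
Divide row 1 by 1/5; eliminate column r from the other rows.
Second iteration: most negative z-row entry is -5 in column t, so t enters.
Ratio test on column t — row 1: 30/4 = 15/2; row 2: 27/3 = 9. Minimum is 15/2 at row 1 (r leaves); pivot element 4.
Divide row 1 by 4; eliminate column t from the other rows.
After both pivots, the entry at constraint row 2, column RHS is 9/2.

9/2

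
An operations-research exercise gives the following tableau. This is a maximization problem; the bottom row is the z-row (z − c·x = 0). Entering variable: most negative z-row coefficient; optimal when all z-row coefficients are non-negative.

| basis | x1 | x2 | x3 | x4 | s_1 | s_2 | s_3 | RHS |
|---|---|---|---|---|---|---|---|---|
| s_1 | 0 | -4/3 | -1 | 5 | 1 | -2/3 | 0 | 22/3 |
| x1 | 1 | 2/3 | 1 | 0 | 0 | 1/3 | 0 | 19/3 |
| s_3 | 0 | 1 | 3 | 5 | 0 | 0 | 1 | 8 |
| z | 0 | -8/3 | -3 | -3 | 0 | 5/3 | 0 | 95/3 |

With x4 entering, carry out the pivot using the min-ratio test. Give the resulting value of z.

Ratio test on column x4 — row 1: (22/3)/5 = 22/15; row 2: entry 0 ≤ 0; row 3: 8/5 = 8/5. Minimum is 22/15 at row 1 (s_1 leaves); pivot element 5.
Pivot on row 1; the z-row RHS becomes 95/3 − (-3)·(22/15) = 541/15.

541/15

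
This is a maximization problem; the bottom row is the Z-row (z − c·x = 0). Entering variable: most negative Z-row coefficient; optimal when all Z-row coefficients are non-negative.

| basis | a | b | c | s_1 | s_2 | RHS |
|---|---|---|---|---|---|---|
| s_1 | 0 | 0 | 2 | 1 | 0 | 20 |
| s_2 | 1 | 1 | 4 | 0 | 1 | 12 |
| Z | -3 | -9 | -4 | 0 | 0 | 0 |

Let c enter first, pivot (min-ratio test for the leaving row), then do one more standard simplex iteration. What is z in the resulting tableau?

Ratio test on column c — row 1: 20/2 = 10; row 2: 12/4 = 3. Minimum is 3 at row 2 (s_2 leaves); pivot element 4.
Pivot on row 2; the Z-row RHS becomes 0 − (-4)·3 = 12.
Next entering variable (most negative Z-row entry -8): b.
Ratio test on column b — row 1: entry -1/2 ≤ 0; row 2: 3/(1/4) = 12. Minimum is 12 at row 2 (c leaves); pivot element 1/4.
After the second pivot the Z-row RHS is 12 − (-8)·12 = 108.

108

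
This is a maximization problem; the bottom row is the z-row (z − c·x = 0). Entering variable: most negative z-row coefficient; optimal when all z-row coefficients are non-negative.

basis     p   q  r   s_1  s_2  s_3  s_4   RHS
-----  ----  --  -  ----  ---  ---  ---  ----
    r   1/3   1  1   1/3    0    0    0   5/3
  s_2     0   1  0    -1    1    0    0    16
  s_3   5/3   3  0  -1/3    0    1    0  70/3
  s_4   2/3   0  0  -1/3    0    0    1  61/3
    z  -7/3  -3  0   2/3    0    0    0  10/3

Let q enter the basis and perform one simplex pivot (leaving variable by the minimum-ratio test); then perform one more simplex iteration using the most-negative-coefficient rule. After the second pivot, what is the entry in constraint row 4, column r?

-2

Ratio test on column q — row 1: (5/3)/1 = 5/3; row 2: 16/1 = 16; row 3: (70/3)/3 = 70/9; row 4: entry 0 ≤ 0. Minimum is 5/3 at row 1 (r leaves); pivot element 1.
Divide row 1 by 1; eliminate column q from the other rows.
Second iteration: most negative z-row entry is -4/3 in column p, so p enters.
Ratio test on column p — row 1: (5/3)/(1/3) = 5; row 2: entry -1/3 ≤ 0; row 3: (55/3)/(2/3) = 55/2; row 4: (61/3)/(2/3) = 61/2. Minimum is 5 at row 1 (q leaves); pivot element 1/3.
Divide row 1 by 1/3; eliminate column p from the other rows.
After both pivots, the entry at constraint row 4, column r is -2.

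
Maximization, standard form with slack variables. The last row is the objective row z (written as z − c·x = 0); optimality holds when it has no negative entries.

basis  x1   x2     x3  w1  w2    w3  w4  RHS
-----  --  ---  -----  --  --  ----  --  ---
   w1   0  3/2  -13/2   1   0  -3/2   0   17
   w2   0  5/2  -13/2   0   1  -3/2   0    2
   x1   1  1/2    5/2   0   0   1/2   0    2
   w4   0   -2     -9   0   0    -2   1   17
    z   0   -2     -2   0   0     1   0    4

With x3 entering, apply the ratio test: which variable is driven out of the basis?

Column x3 entries and ratios — w1: -13/2 ≤ 0, skip; w2: -13/2 ≤ 0, skip; x1: 2/(5/2) = 4/5; w4: -9 ≤ 0, skip.
Smallest ratio is 4/5 in the row of x1, so x1 leaves.

x1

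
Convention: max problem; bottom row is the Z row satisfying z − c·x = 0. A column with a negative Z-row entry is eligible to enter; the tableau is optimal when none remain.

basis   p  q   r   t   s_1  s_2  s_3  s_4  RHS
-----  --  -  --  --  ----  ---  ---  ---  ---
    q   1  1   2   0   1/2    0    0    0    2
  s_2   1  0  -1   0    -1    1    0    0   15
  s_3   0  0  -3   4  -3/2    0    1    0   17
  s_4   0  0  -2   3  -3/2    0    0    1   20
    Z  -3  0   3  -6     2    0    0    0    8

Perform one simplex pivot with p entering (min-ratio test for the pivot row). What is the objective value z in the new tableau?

14

Ratio test on column p — row 1: 2/1 = 2; row 2: 15/1 = 15; row 3: entry 0 ≤ 0; row 4: entry 0 ≤ 0. Minimum is 2 at row 1 (q leaves); pivot element 1.
Pivot on row 1; the Z-row RHS becomes 8 − (-3)·2 = 14.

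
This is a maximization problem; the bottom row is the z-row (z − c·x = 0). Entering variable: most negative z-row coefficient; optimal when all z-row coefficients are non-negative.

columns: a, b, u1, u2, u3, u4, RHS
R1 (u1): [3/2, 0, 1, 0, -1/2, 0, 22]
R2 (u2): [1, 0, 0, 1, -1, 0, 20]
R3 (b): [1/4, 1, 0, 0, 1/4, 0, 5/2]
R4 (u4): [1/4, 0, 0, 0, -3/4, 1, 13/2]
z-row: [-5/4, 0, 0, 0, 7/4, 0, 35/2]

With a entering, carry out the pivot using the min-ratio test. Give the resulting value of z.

30

Ratio test on column a — row 1: 22/(3/2) = 44/3; row 2: 20/1 = 20; row 3: (5/2)/(1/4) = 10; row 4: (13/2)/(1/4) = 26. Minimum is 10 at row 3 (b leaves); pivot element 1/4.
Pivot on row 3; the z-row RHS becomes 35/2 − (-5/4)·10 = 30.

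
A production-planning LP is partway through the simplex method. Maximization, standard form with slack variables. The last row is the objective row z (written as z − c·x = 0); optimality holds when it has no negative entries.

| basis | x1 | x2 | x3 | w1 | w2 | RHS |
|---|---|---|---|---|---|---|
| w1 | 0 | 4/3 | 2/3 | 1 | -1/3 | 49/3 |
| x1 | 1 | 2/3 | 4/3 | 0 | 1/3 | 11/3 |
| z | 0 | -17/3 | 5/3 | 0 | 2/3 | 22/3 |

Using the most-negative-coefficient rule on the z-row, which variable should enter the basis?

Negative z-row entries: x2: -17/3.
The most negative is -17/3 in column x2, so x2 enters.

x2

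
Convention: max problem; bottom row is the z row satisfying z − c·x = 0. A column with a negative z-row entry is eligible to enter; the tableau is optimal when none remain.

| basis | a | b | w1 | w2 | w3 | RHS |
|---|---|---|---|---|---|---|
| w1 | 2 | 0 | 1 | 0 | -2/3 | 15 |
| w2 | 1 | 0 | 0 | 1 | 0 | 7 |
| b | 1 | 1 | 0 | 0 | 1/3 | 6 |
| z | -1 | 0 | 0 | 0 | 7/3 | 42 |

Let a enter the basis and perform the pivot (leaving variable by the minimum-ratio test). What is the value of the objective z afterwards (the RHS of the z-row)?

48

Ratio test on column a — row 1: 15/2 = 15/2; row 2: 7/1 = 7; row 3: 6/1 = 6. Minimum is 6 at row 3 (b leaves); pivot element 1.
Pivot on row 3; the z-row RHS becomes 42 − (-1)·6 = 48.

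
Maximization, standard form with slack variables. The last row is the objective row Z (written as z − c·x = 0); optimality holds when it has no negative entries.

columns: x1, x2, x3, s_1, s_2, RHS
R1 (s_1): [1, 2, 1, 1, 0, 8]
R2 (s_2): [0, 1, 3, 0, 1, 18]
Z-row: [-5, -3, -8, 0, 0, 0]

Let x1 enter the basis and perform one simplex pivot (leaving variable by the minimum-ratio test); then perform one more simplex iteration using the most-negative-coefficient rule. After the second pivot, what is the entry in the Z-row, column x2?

Ratio test on column x1 — row 1: 8/1 = 8; row 2: entry 0 ≤ 0. Minimum is 8 at row 1 (s_1 leaves); pivot element 1.
Divide row 1 by 1; eliminate column x1 from the other rows.
Second iteration: most negative Z-row entry is -3 in column x3, so x3 enters.
Ratio test on column x3 — row 1: 8/1 = 8; row 2: 18/3 = 6. Minimum is 6 at row 2 (s_2 leaves); pivot element 3.
Divide row 2 by 3; eliminate column x3 from the other rows.
After both pivots, the entry at the Z-row, column x2 is 8.

8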